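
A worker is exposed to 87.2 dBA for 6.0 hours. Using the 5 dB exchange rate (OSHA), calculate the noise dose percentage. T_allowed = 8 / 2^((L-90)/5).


Given values:
  L = 87.2 dBA, T = 6.0 hours
Formula: T_allowed = 8 / 2^((L - 90) / 5)
Compute exponent: (87.2 - 90) / 5 = -0.56
Compute 2^(-0.56) = 0.678302
T_allowed = 8 / 0.678302 = 11.794157 hours
Dose = (T / T_allowed) * 100
Dose = (6.0 / 11.794157) * 100 = 50.87

50.87 %


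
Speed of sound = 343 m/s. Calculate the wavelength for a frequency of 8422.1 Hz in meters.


Given values:
  c = 343 m/s, f = 8422.1 Hz
Formula: lambda = c / f
lambda = 343 / 8422.1
lambda = 0.0407

0.0407 m


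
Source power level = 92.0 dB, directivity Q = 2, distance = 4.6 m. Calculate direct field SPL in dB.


Given values:
  Lw = 92.0 dB, Q = 2, r = 4.6 m
Formula: SPL = Lw + 10 * log10(Q / (4 * pi * r^2))
Compute 4 * pi * r^2 = 4 * pi * 4.6^2 = 265.9044
Compute Q / denom = 2 / 265.9044 = 0.0075215
Compute 10 * log10(0.0075215) = -21.237
SPL = 92.0 + (-21.237) = 70.76

70.76 dB


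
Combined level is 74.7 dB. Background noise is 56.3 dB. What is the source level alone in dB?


Given values:
  L_total = 74.7 dB, L_bg = 56.3 dB
Formula: L_source = 10 * log10(10^(L_total/10) - 10^(L_bg/10))
Convert to linear:
  10^(74.7/10) = 29512092.2667
  10^(56.3/10) = 426579.5188
Difference: 29512092.2667 - 426579.5188 = 29085512.7479
L_source = 10 * log10(29085512.7479) = 74.64

74.64 dB


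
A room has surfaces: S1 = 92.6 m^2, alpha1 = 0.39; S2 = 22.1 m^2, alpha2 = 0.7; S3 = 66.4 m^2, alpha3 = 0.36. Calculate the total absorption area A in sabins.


Given surfaces:
  Surface 1: 92.6 * 0.39 = 36.114
  Surface 2: 22.1 * 0.7 = 15.47
  Surface 3: 66.4 * 0.36 = 23.904
Formula: A = sum(Si * alpha_i)
A = 36.114 + 15.47 + 23.904
A = 75.49

75.49 sabins


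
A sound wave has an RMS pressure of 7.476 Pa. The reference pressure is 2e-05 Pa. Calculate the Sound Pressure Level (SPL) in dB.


Given values:
  p = 7.476 Pa
  p_ref = 2e-05 Pa
Formula: SPL = 20 * log10(p / p_ref)
Compute ratio: p / p_ref = 7.476 / 2e-05 = 373800
Compute log10: log10(373800) = 5.572639
Multiply: SPL = 20 * 5.572639 = 111.45

111.45 dB


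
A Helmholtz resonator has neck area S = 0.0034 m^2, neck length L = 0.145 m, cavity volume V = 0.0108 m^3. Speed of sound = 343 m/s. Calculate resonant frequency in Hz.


Given values:
  S = 0.0034 m^2, L = 0.145 m, V = 0.0108 m^3, c = 343 m/s
Formula: f = (c / (2*pi)) * sqrt(S / (V * L))
Compute V * L = 0.0108 * 0.145 = 0.001566
Compute S / (V * L) = 0.0034 / 0.001566 = 2.1711
Compute sqrt(2.1711) = 1.473465
Compute c / (2*pi) = 343 / 6.283185 = 54.590148
f = 54.590148 * 1.473465 = 80.44

80.44 Hz


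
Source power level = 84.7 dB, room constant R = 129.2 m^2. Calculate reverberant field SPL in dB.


Given values:
  Lw = 84.7 dB, R = 129.2 m^2
Formula: SPL = Lw + 10 * log10(4 / R)
Compute 4 / R = 4 / 129.2 = 0.03096
Compute 10 * log10(0.03096) = -15.092
SPL = 84.7 + (-15.092) = 69.61

69.61 dB


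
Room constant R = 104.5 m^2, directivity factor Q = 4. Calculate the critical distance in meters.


Given values:
  R = 104.5 m^2, Q = 4
Formula: d_c = 0.141 * sqrt(Q * R)
Compute Q * R = 4 * 104.5 = 418.0
Compute sqrt(418.0) = 20.445
d_c = 0.141 * 20.445 = 2.883

2.883 m


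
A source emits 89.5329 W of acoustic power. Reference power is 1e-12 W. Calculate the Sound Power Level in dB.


Given values:
  W = 89.5329 W
  W_ref = 1e-12 W
Formula: SWL = 10 * log10(W / W_ref)
Compute ratio: W / W_ref = 89532900000000
Compute log10: log10(89532900000000) = 13.951983
Multiply: SWL = 10 * 13.951983 = 139.52

139.52 dB


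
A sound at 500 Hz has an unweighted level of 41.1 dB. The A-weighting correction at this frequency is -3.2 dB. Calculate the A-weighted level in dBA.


Given values:
  SPL = 41.1 dB
  A-weighting at 500 Hz = -3.2 dB
Formula: L_A = SPL + A_weight
L_A = 41.1 + (-3.2)
L_A = 37.9

37.9 dBA


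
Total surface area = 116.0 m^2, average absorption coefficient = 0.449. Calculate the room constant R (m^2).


Given values:
  S = 116.0 m^2, alpha = 0.449
Formula: R = S * alpha / (1 - alpha)
Numerator: 116.0 * 0.449 = 52.084
Denominator: 1 - 0.449 = 0.551
R = 52.084 / 0.551 = 94.53

94.53 m^2


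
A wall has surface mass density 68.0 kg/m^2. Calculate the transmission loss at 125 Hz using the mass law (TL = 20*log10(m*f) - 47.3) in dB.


Given values:
  m = 68.0 kg/m^2, f = 125 Hz
Formula: TL = 20 * log10(m * f) - 47.3
Compute m * f = 68.0 * 125 = 8500.0
Compute log10(8500.0) = 3.929419
Compute 20 * 3.929419 = 78.5884
TL = 78.5884 - 47.3 = 31.29

31.29 dB


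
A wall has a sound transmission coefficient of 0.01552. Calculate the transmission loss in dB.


Given values:
  tau = 0.01552
Formula: TL = 10 * log10(1 / tau)
Compute 1 / tau = 1 / 0.01552 = 64.433
Compute log10(64.433) = 1.809108
TL = 10 * 1.809108 = 18.09

18.09 dB


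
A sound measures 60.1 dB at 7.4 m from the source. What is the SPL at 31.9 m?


Given values:
  SPL1 = 60.1 dB, r1 = 7.4 m, r2 = 31.9 m
Formula: SPL2 = SPL1 - 20 * log10(r2 / r1)
Compute ratio: r2 / r1 = 31.9 / 7.4 = 4.3108
Compute log10: log10(4.3108) = 0.634558
Compute drop: 20 * 0.634558 = 12.6912
SPL2 = 60.1 - 12.6912 = 47.41

47.41 dB


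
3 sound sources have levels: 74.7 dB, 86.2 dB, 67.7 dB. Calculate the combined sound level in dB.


Formula: L_total = 10 * log10( sum(10^(Li/10)) )
  Source 1: 10^(74.7/10) = 29512092.2667
  Source 2: 10^(86.2/10) = 416869383.4703
  Source 3: 10^(67.7/10) = 5888436.5536
Sum of linear values = 452269912.2906
L_total = 10 * log10(452269912.2906) = 86.55

86.55 dB


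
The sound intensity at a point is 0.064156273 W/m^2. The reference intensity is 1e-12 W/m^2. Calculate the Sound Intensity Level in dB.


Given values:
  I = 0.064156273 W/m^2
  I_ref = 1e-12 W/m^2
Formula: SIL = 10 * log10(I / I_ref)
Compute ratio: I / I_ref = 64156273000
Compute log10: log10(64156273000) = 10.807239
Multiply: SIL = 10 * 10.807239 = 108.07

108.07 dB


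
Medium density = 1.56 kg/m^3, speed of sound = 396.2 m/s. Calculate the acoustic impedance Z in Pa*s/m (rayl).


Given values:
  rho = 1.56 kg/m^3
  c = 396.2 m/s
Formula: Z = rho * c
Z = 1.56 * 396.2
Z = 618.07

618.07 rayl


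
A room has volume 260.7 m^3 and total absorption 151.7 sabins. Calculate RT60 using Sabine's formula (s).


Given values:
  V = 260.7 m^3
  A = 151.7 sabins
Formula: RT60 = 0.161 * V / A
Numerator: 0.161 * 260.7 = 41.9727
RT60 = 41.9727 / 151.7 = 0.277

0.277 s


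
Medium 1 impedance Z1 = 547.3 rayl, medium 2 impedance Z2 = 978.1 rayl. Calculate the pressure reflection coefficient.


Given values:
  Z1 = 547.3 rayl, Z2 = 978.1 rayl
Formula: R = (Z2 - Z1) / (Z2 + Z1)
Numerator: Z2 - Z1 = 978.1 - 547.3 = 430.8
Denominator: Z2 + Z1 = 978.1 + 547.3 = 1525.4
R = 430.8 / 1525.4 = 0.2824

0.2824


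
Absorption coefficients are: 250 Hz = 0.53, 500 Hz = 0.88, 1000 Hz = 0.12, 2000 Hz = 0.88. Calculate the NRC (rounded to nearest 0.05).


Given values:
  a_250 = 0.53, a_500 = 0.88
  a_1000 = 0.12, a_2000 = 0.88
Formula: NRC = (a250 + a500 + a1000 + a2000) / 4
Sum = 0.53 + 0.88 + 0.12 + 0.88 = 2.41
NRC = 2.41 / 4 = 0.6025
Rounded to nearest 0.05: 0.6

0.6


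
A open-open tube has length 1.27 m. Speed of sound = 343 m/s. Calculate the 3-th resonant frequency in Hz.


Given values:
  Tube type: open-open, L = 1.27 m, c = 343 m/s, n = 3
Formula: f_n = n * c / (2 * L)
Compute 2 * L = 2 * 1.27 = 2.54
f = 3 * 343 / 2.54
f = 405.12

405.12 Hz


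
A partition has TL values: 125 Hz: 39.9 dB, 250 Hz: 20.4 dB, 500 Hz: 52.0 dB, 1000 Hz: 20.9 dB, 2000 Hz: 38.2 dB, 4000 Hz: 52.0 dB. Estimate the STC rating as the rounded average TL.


Given TL values at each frequency:
  125 Hz: 39.9 dB
  250 Hz: 20.4 dB
  500 Hz: 52.0 dB
  1000 Hz: 20.9 dB
  2000 Hz: 38.2 dB
  4000 Hz: 52.0 dB
Formula: STC ~ round(average of TL values)
Sum = 39.9 + 20.4 + 52.0 + 20.9 + 38.2 + 52.0 = 223.4
Average = 223.4 / 6 = 37.23
Rounded: 37

37


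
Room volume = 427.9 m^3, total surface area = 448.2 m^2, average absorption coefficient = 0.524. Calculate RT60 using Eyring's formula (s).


Given values:
  V = 427.9 m^3, S = 448.2 m^2, alpha = 0.524
Formula: RT60 = 0.161 * V / (-S * ln(1 - alpha))
Compute ln(1 - 0.524) = ln(0.476) = -0.742337
Denominator: -448.2 * -0.742337 = 332.7154
Numerator: 0.161 * 427.9 = 68.8919
RT60 = 68.8919 / 332.7154 = 0.207

0.207 s


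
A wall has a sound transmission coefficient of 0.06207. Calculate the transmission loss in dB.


Given values:
  tau = 0.06207
Formula: TL = 10 * log10(1 / tau)
Compute 1 / tau = 1 / 0.06207 = 16.1108
Compute log10(16.1108) = 1.207117
TL = 10 * 1.207117 = 12.07

12.07 dB


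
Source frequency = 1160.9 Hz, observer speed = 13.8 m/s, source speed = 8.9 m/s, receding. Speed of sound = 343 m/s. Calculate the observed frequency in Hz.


Given values:
  f_s = 1160.9 Hz, v_o = 13.8 m/s, v_s = 8.9 m/s
  Direction: receding
Formula: f_o = f_s * (c - v_o) / (c + v_s)
Numerator: c - v_o = 343 - 13.8 = 329.2
Denominator: c + v_s = 343 + 8.9 = 351.9
f_o = 1160.9 * 329.2 / 351.9 = 1086.01

1086.01 Hz


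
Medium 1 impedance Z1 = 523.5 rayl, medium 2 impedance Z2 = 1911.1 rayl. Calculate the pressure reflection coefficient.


Given values:
  Z1 = 523.5 rayl, Z2 = 1911.1 rayl
Formula: R = (Z2 - Z1) / (Z2 + Z1)
Numerator: Z2 - Z1 = 1911.1 - 523.5 = 1387.6
Denominator: Z2 + Z1 = 1911.1 + 523.5 = 2434.6
R = 1387.6 / 2434.6 = 0.5699

0.5699


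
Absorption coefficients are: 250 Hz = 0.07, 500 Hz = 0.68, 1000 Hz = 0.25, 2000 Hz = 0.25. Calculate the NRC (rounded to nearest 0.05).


Given values:
  a_250 = 0.07, a_500 = 0.68
  a_1000 = 0.25, a_2000 = 0.25
Formula: NRC = (a250 + a500 + a1000 + a2000) / 4
Sum = 0.07 + 0.68 + 0.25 + 0.25 = 1.25
NRC = 1.25 / 4 = 0.3125
Rounded to nearest 0.05: 0.3

0.3


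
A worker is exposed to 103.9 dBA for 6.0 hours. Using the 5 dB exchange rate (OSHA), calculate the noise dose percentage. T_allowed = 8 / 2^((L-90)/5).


Given values:
  L = 103.9 dBA, T = 6.0 hours
Formula: T_allowed = 8 / 2^((L - 90) / 5)
Compute exponent: (103.9 - 90) / 5 = 2.78
Compute 2^(2.78) = 6.868523
T_allowed = 8 / 6.868523 = 1.164734 hours
Dose = (T / T_allowed) * 100
Dose = (6.0 / 1.164734) * 100 = 515.14

515.14 %


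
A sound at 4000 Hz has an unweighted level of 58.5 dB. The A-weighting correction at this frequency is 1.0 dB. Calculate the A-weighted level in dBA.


Given values:
  SPL = 58.5 dB
  A-weighting at 4000 Hz = 1.0 dB
Formula: L_A = SPL + A_weight
L_A = 58.5 + (1.0)
L_A = 59.5

59.5 dBA


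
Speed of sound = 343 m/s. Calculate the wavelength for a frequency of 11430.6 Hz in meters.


Given values:
  c = 343 m/s, f = 11430.6 Hz
Formula: lambda = c / f
lambda = 343 / 11430.6
lambda = 0.03

0.03 m


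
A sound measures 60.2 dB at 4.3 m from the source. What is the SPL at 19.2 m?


Given values:
  SPL1 = 60.2 dB, r1 = 4.3 m, r2 = 19.2 m
Formula: SPL2 = SPL1 - 20 * log10(r2 / r1)
Compute ratio: r2 / r1 = 19.2 / 4.3 = 4.4651
Compute log10: log10(4.4651) = 0.649831
Compute drop: 20 * 0.649831 = 12.9966
SPL2 = 60.2 - 12.9966 = 47.2

47.2 dB


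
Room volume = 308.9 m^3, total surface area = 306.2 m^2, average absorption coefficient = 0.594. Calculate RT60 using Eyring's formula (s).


Given values:
  V = 308.9 m^3, S = 306.2 m^2, alpha = 0.594
Formula: RT60 = 0.161 * V / (-S * ln(1 - alpha))
Compute ln(1 - 0.594) = ln(0.406) = -0.901402
Denominator: -306.2 * -0.901402 = 276.0093
Numerator: 0.161 * 308.9 = 49.7329
RT60 = 49.7329 / 276.0093 = 0.18

0.18 s


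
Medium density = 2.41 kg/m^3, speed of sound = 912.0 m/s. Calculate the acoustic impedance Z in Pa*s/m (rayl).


Given values:
  rho = 2.41 kg/m^3
  c = 912.0 m/s
Formula: Z = rho * c
Z = 2.41 * 912.0
Z = 2197.92

2197.92 rayl


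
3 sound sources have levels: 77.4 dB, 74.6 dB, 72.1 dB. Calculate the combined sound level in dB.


Formula: L_total = 10 * log10( sum(10^(Li/10)) )
  Source 1: 10^(77.4/10) = 54954087.3858
  Source 2: 10^(74.6/10) = 28840315.0313
  Source 3: 10^(72.1/10) = 16218100.9736
Sum of linear values = 100012503.3907
L_total = 10 * log10(100012503.3907) = 80.0

80.0 dB


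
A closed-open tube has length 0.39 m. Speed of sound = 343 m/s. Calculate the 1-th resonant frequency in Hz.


Given values:
  Tube type: closed-open, L = 0.39 m, c = 343 m/s, n = 1
Formula: f_n = (2n - 1) * c / (4 * L)
Compute 2n - 1 = 2*1 - 1 = 1
Compute 4 * L = 4 * 0.39 = 1.56
f = 1 * 343 / 1.56
f = 219.87

219.87 Hz


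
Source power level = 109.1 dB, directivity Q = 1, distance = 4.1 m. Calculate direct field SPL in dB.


Given values:
  Lw = 109.1 dB, Q = 1, r = 4.1 m
Formula: SPL = Lw + 10 * log10(Q / (4 * pi * r^2))
Compute 4 * pi * r^2 = 4 * pi * 4.1^2 = 211.2407
Compute Q / denom = 1 / 211.2407 = 0.00473394
Compute 10 * log10(0.00473394) = -23.2478
SPL = 109.1 + (-23.2478) = 85.85

85.85 dB


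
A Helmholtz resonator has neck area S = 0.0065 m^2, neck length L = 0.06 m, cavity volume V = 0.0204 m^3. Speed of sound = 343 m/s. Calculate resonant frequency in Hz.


Given values:
  S = 0.0065 m^2, L = 0.06 m, V = 0.0204 m^3, c = 343 m/s
Formula: f = (c / (2*pi)) * sqrt(S / (V * L))
Compute V * L = 0.0204 * 0.06 = 0.001224
Compute S / (V * L) = 0.0065 / 0.001224 = 5.3105
Compute sqrt(5.3105) = 2.304452
Compute c / (2*pi) = 343 / 6.283185 = 54.590148
f = 54.590148 * 2.304452 = 125.8

125.8 Hz


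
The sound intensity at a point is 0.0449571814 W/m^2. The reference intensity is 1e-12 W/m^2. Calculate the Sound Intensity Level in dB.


Given values:
  I = 0.0449571814 W/m^2
  I_ref = 1e-12 W/m^2
Formula: SIL = 10 * log10(I / I_ref)
Compute ratio: I / I_ref = 44957181400
Compute log10: log10(44957181400) = 10.652799
Multiply: SIL = 10 * 10.652799 = 106.53

106.53 dB


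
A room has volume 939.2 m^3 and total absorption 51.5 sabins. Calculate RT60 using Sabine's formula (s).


Given values:
  V = 939.2 m^3
  A = 51.5 sabins
Formula: RT60 = 0.161 * V / A
Numerator: 0.161 * 939.2 = 151.2112
RT60 = 151.2112 / 51.5 = 2.936

2.936 s


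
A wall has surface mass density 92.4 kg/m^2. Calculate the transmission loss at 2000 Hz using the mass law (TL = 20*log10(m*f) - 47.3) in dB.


Given values:
  m = 92.4 kg/m^2, f = 2000 Hz
Formula: TL = 20 * log10(m * f) - 47.3
Compute m * f = 92.4 * 2000 = 184800.0
Compute log10(184800.0) = 5.266702
Compute 20 * 5.266702 = 105.334
TL = 105.334 - 47.3 = 58.03

58.03 dB


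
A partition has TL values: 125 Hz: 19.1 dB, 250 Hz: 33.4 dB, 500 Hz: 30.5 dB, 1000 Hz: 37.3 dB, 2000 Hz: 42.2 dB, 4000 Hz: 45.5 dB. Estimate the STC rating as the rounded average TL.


Given TL values at each frequency:
  125 Hz: 19.1 dB
  250 Hz: 33.4 dB
  500 Hz: 30.5 dB
  1000 Hz: 37.3 dB
  2000 Hz: 42.2 dB
  4000 Hz: 45.5 dB
Formula: STC ~ round(average of TL values)
Sum = 19.1 + 33.4 + 30.5 + 37.3 + 42.2 + 45.5 = 208.0
Average = 208.0 / 6 = 34.67
Rounded: 35

35


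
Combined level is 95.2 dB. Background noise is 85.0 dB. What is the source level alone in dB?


Given values:
  L_total = 95.2 dB, L_bg = 85.0 dB
Formula: L_source = 10 * log10(10^(L_total/10) - 10^(L_bg/10))
Convert to linear:
  10^(95.2/10) = 3311311214.8259
  10^(85.0/10) = 316227766.0168
Difference: 3311311214.8259 - 316227766.0168 = 2995083448.8091
L_source = 10 * log10(2995083448.8091) = 94.76

94.76 dB


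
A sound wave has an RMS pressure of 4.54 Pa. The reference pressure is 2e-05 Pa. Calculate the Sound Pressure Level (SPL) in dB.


Given values:
  p = 4.54 Pa
  p_ref = 2e-05 Pa
Formula: SPL = 20 * log10(p / p_ref)
Compute ratio: p / p_ref = 4.54 / 2e-05 = 227000
Compute log10: log10(227000) = 5.356026
Multiply: SPL = 20 * 5.356026 = 107.12

107.12 dB


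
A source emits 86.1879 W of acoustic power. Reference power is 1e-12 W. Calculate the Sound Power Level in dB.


Given values:
  W = 86.1879 W
  W_ref = 1e-12 W
Formula: SWL = 10 * log10(W / W_ref)
Compute ratio: W / W_ref = 86187900000000
Compute log10: log10(86187900000000) = 13.935446
Multiply: SWL = 10 * 13.935446 = 139.35

139.35 dB


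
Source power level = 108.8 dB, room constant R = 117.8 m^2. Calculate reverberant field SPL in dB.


Given values:
  Lw = 108.8 dB, R = 117.8 m^2
Formula: SPL = Lw + 10 * log10(4 / R)
Compute 4 / R = 4 / 117.8 = 0.033956
Compute 10 * log10(0.033956) = -14.6908
SPL = 108.8 + (-14.6908) = 94.11

94.11 dB


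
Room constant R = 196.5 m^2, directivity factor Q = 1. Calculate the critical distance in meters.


Given values:
  R = 196.5 m^2, Q = 1
Formula: d_c = 0.141 * sqrt(Q * R)
Compute Q * R = 1 * 196.5 = 196.5
Compute sqrt(196.5) = 14.0178
d_c = 0.141 * 14.0178 = 1.977

1.977 m


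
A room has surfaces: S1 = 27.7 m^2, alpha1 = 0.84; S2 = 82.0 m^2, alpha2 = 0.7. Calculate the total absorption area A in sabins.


Given surfaces:
  Surface 1: 27.7 * 0.84 = 23.268
  Surface 2: 82.0 * 0.7 = 57.4
Formula: A = sum(Si * alpha_i)
A = 23.268 + 57.4
A = 80.67

80.67 sabins


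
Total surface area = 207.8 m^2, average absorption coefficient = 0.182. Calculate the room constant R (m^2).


Given values:
  S = 207.8 m^2, alpha = 0.182
Formula: R = S * alpha / (1 - alpha)
Numerator: 207.8 * 0.182 = 37.8196
Denominator: 1 - 0.182 = 0.818
R = 37.8196 / 0.818 = 46.23

46.23 m^2


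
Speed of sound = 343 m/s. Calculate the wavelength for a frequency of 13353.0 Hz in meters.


Given values:
  c = 343 m/s, f = 13353.0 Hz
Formula: lambda = c / f
lambda = 343 / 13353.0
lambda = 0.0257

0.0257 m


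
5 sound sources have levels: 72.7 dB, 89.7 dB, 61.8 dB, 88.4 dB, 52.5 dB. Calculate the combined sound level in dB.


Formula: L_total = 10 * log10( sum(10^(Li/10)) )
  Source 1: 10^(72.7/10) = 18620871.3666
  Source 2: 10^(89.7/10) = 933254300.797
  Source 3: 10^(61.8/10) = 1513561.2484
  Source 4: 10^(88.4/10) = 691830970.9189
  Source 5: 10^(52.5/10) = 177827.941
Sum of linear values = 1645397532.2719
L_total = 10 * log10(1645397532.2719) = 92.16

92.16 dB


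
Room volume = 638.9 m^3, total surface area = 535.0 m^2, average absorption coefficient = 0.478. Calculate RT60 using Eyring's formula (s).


Given values:
  V = 638.9 m^3, S = 535.0 m^2, alpha = 0.478
Formula: RT60 = 0.161 * V / (-S * ln(1 - alpha))
Compute ln(1 - 0.478) = ln(0.522) = -0.650088
Denominator: -535.0 * -0.650088 = 347.7971
Numerator: 0.161 * 638.9 = 102.8629
RT60 = 102.8629 / 347.7971 = 0.296

0.296 s


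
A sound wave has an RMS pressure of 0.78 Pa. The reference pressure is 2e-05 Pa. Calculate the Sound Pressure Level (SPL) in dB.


Given values:
  p = 0.78 Pa
  p_ref = 2e-05 Pa
Formula: SPL = 20 * log10(p / p_ref)
Compute ratio: p / p_ref = 0.78 / 2e-05 = 39000
Compute log10: log10(39000) = 4.591065
Multiply: SPL = 20 * 4.591065 = 91.82

91.82 dB


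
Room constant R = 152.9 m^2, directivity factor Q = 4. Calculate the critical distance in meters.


Given values:
  R = 152.9 m^2, Q = 4
Formula: d_c = 0.141 * sqrt(Q * R)
Compute Q * R = 4 * 152.9 = 611.6
Compute sqrt(611.6) = 24.7305
d_c = 0.141 * 24.7305 = 3.487

3.487 m


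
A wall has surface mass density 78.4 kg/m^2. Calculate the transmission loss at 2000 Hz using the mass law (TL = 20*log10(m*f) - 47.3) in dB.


Given values:
  m = 78.4 kg/m^2, f = 2000 Hz
Formula: TL = 20 * log10(m * f) - 47.3
Compute m * f = 78.4 * 2000 = 156800.0
Compute log10(156800.0) = 5.195346
Compute 20 * 5.195346 = 103.9069
TL = 103.9069 - 47.3 = 56.61

56.61 dB


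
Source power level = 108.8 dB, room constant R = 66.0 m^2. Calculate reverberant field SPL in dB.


Given values:
  Lw = 108.8 dB, R = 66.0 m^2
Formula: SPL = Lw + 10 * log10(4 / R)
Compute 4 / R = 4 / 66.0 = 0.060606
Compute 10 * log10(0.060606) = -12.1748
SPL = 108.8 + (-12.1748) = 96.63

96.63 dB


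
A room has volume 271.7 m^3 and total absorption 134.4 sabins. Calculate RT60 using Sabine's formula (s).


Given values:
  V = 271.7 m^3
  A = 134.4 sabins
Formula: RT60 = 0.161 * V / A
Numerator: 0.161 * 271.7 = 43.7437
RT60 = 43.7437 / 134.4 = 0.325

0.325 s


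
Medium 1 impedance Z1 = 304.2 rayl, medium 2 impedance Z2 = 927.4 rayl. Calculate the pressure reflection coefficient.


Given values:
  Z1 = 304.2 rayl, Z2 = 927.4 rayl
Formula: R = (Z2 - Z1) / (Z2 + Z1)
Numerator: Z2 - Z1 = 927.4 - 304.2 = 623.2
Denominator: Z2 + Z1 = 927.4 + 304.2 = 1231.6
R = 623.2 / 1231.6 = 0.506

0.506


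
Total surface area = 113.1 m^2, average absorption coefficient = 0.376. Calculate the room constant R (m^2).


Given values:
  S = 113.1 m^2, alpha = 0.376
Formula: R = S * alpha / (1 - alpha)
Numerator: 113.1 * 0.376 = 42.5256
Denominator: 1 - 0.376 = 0.624
R = 42.5256 / 0.624 = 68.15

68.15 m^2


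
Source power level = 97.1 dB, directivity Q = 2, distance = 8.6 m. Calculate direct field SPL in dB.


Given values:
  Lw = 97.1 dB, Q = 2, r = 8.6 m
Formula: SPL = Lw + 10 * log10(Q / (4 * pi * r^2))
Compute 4 * pi * r^2 = 4 * pi * 8.6^2 = 929.4088
Compute Q / denom = 2 / 929.4088 = 0.00215191
Compute 10 * log10(0.00215191) = -26.6718
SPL = 97.1 + (-26.6718) = 70.43

70.43 dB


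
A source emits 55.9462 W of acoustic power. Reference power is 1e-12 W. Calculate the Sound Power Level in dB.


Given values:
  W = 55.9462 W
  W_ref = 1e-12 W
Formula: SWL = 10 * log10(W / W_ref)
Compute ratio: W / W_ref = 55946200000000
Compute log10: log10(55946200000000) = 13.747771
Multiply: SWL = 10 * 13.747771 = 137.48

137.48 dB


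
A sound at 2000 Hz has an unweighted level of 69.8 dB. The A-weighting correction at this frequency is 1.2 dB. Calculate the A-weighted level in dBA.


Given values:
  SPL = 69.8 dB
  A-weighting at 2000 Hz = 1.2 dB
Formula: L_A = SPL + A_weight
L_A = 69.8 + (1.2)
L_A = 71.0

71.0 dBA


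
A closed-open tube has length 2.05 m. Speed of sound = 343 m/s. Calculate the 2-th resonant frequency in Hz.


Given values:
  Tube type: closed-open, L = 2.05 m, c = 343 m/s, n = 2
Formula: f_n = (2n - 1) * c / (4 * L)
Compute 2n - 1 = 2*2 - 1 = 3
Compute 4 * L = 4 * 2.05 = 8.2
f = 3 * 343 / 8.2
f = 125.49

125.49 Hz


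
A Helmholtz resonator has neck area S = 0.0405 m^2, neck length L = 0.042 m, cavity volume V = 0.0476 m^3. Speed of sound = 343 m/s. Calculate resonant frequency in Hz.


Given values:
  S = 0.0405 m^2, L = 0.042 m, V = 0.0476 m^3, c = 343 m/s
Formula: f = (c / (2*pi)) * sqrt(S / (V * L))
Compute V * L = 0.0476 * 0.042 = 0.0019992
Compute S / (V * L) = 0.0405 / 0.0019992 = 20.2581
Compute sqrt(20.2581) = 4.5009
Compute c / (2*pi) = 343 / 6.283185 = 54.590148
f = 54.590148 * 4.5009 = 245.7

245.7 Hz


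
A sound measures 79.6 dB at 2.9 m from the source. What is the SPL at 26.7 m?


Given values:
  SPL1 = 79.6 dB, r1 = 2.9 m, r2 = 26.7 m
Formula: SPL2 = SPL1 - 20 * log10(r2 / r1)
Compute ratio: r2 / r1 = 26.7 / 2.9 = 9.2069
Compute log10: log10(9.2069) = 0.964113
Compute drop: 20 * 0.964113 = 19.2823
SPL2 = 79.6 - 19.2823 = 60.32

60.32 dB


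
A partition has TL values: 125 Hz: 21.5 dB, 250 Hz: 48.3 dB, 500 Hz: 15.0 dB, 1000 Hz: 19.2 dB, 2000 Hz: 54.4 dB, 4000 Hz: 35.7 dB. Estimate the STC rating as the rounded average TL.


Given TL values at each frequency:
  125 Hz: 21.5 dB
  250 Hz: 48.3 dB
  500 Hz: 15.0 dB
  1000 Hz: 19.2 dB
  2000 Hz: 54.4 dB
  4000 Hz: 35.7 dB
Formula: STC ~ round(average of TL values)
Sum = 21.5 + 48.3 + 15.0 + 19.2 + 54.4 + 35.7 = 194.1
Average = 194.1 / 6 = 32.35
Rounded: 32

32


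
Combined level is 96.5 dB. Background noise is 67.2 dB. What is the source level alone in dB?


Given values:
  L_total = 96.5 dB, L_bg = 67.2 dB
Formula: L_source = 10 * log10(10^(L_total/10) - 10^(L_bg/10))
Convert to linear:
  10^(96.5/10) = 4466835921.5096
  10^(67.2/10) = 5248074.6025
Difference: 4466835921.5096 - 5248074.6025 = 4461587846.9071
L_source = 10 * log10(4461587846.9071) = 96.49

96.49 dB


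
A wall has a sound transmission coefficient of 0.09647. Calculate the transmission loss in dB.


Given values:
  tau = 0.09647
Formula: TL = 10 * log10(1 / tau)
Compute 1 / tau = 1 / 0.09647 = 10.3659
Compute log10(10.3659) = 1.015607
TL = 10 * 1.015607 = 10.16

10.16 dB


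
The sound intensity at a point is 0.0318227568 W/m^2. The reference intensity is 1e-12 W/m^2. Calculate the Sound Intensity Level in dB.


Given values:
  I = 0.0318227568 W/m^2
  I_ref = 1e-12 W/m^2
Formula: SIL = 10 * log10(I / I_ref)
Compute ratio: I / I_ref = 31822756800
Compute log10: log10(31822756800) = 10.502738
Multiply: SIL = 10 * 10.502738 = 105.03

105.03 dB


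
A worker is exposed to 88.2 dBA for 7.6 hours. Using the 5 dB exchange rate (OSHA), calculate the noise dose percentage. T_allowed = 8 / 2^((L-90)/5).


Given values:
  L = 88.2 dBA, T = 7.6 hours
Formula: T_allowed = 8 / 2^((L - 90) / 5)
Compute exponent: (88.2 - 90) / 5 = -0.36
Compute 2^(-0.36) = 0.779165
T_allowed = 8 / 0.779165 = 10.267402 hours
Dose = (T / T_allowed) * 100
Dose = (7.6 / 10.267402) * 100 = 74.02

74.02 %


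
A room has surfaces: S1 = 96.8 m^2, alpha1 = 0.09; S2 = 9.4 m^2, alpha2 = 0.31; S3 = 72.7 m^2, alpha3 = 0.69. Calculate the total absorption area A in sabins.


Given surfaces:
  Surface 1: 96.8 * 0.09 = 8.712
  Surface 2: 9.4 * 0.31 = 2.914
  Surface 3: 72.7 * 0.69 = 50.163
Formula: A = sum(Si * alpha_i)
A = 8.712 + 2.914 + 50.163
A = 61.79

61.79 sabins


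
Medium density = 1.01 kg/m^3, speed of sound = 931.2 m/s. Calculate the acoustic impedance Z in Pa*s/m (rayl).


Given values:
  rho = 1.01 kg/m^3
  c = 931.2 m/s
Formula: Z = rho * c
Z = 1.01 * 931.2
Z = 940.51

940.51 rayl


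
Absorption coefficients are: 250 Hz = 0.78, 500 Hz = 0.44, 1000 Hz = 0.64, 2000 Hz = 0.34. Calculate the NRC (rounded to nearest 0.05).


Given values:
  a_250 = 0.78, a_500 = 0.44
  a_1000 = 0.64, a_2000 = 0.34
Formula: NRC = (a250 + a500 + a1000 + a2000) / 4
Sum = 0.78 + 0.44 + 0.64 + 0.34 = 2.2
NRC = 2.2 / 4 = 0.55
Rounded to nearest 0.05: 0.55

0.55


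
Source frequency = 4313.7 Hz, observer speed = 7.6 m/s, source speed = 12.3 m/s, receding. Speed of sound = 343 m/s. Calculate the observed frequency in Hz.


Given values:
  f_s = 4313.7 Hz, v_o = 7.6 m/s, v_s = 12.3 m/s
  Direction: receding
Formula: f_o = f_s * (c - v_o) / (c + v_s)
Numerator: c - v_o = 343 - 7.6 = 335.4
Denominator: c + v_s = 343 + 12.3 = 355.3
f_o = 4313.7 * 335.4 / 355.3 = 4072.09

4072.09 Hz


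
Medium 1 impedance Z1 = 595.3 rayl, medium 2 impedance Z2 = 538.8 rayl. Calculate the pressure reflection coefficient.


Given values:
  Z1 = 595.3 rayl, Z2 = 538.8 rayl
Formula: R = (Z2 - Z1) / (Z2 + Z1)
Numerator: Z2 - Z1 = 538.8 - 595.3 = -56.5
Denominator: Z2 + Z1 = 538.8 + 595.3 = 1134.1
R = -56.5 / 1134.1 = -0.0498

-0.0498


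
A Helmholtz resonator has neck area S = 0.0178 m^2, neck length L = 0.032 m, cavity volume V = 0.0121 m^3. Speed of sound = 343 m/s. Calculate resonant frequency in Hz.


Given values:
  S = 0.0178 m^2, L = 0.032 m, V = 0.0121 m^3, c = 343 m/s
Formula: f = (c / (2*pi)) * sqrt(S / (V * L))
Compute V * L = 0.0121 * 0.032 = 0.0003872
Compute S / (V * L) = 0.0178 / 0.0003872 = 45.9711
Compute sqrt(45.9711) = 6.780199
Compute c / (2*pi) = 343 / 6.283185 = 54.590148
f = 54.590148 * 6.780199 = 370.13

370.13 Hz


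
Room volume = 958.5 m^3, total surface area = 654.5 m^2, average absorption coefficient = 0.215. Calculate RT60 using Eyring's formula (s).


Given values:
  V = 958.5 m^3, S = 654.5 m^2, alpha = 0.215
Formula: RT60 = 0.161 * V / (-S * ln(1 - alpha))
Compute ln(1 - 0.215) = ln(0.785) = -0.242072
Denominator: -654.5 * -0.242072 = 158.4361
Numerator: 0.161 * 958.5 = 154.3185
RT60 = 154.3185 / 158.4361 = 0.974

0.974 s


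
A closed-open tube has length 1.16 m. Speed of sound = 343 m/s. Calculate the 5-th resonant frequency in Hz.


Given values:
  Tube type: closed-open, L = 1.16 m, c = 343 m/s, n = 5
Formula: f_n = (2n - 1) * c / (4 * L)
Compute 2n - 1 = 2*5 - 1 = 9
Compute 4 * L = 4 * 1.16 = 4.64
f = 9 * 343 / 4.64
f = 665.3

665.3 Hz


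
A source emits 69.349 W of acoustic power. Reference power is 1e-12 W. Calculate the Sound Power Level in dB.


Given values:
  W = 69.349 W
  W_ref = 1e-12 W
Formula: SWL = 10 * log10(W / W_ref)
Compute ratio: W / W_ref = 69349000000000
Compute log10: log10(69349000000000) = 13.84104
Multiply: SWL = 10 * 13.84104 = 138.41

138.41 dB


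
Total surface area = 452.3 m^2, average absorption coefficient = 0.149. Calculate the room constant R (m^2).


Given values:
  S = 452.3 m^2, alpha = 0.149
Formula: R = S * alpha / (1 - alpha)
Numerator: 452.3 * 0.149 = 67.3927
Denominator: 1 - 0.149 = 0.851
R = 67.3927 / 0.851 = 79.19

79.19 m^2


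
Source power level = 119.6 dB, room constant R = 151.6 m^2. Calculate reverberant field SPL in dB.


Given values:
  Lw = 119.6 dB, R = 151.6 m^2
Formula: SPL = Lw + 10 * log10(4 / R)
Compute 4 / R = 4 / 151.6 = 0.026385
Compute 10 * log10(0.026385) = -15.7864
SPL = 119.6 + (-15.7864) = 103.81

103.81 dB


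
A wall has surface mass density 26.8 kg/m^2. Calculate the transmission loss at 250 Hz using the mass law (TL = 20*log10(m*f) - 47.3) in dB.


Given values:
  m = 26.8 kg/m^2, f = 250 Hz
Formula: TL = 20 * log10(m * f) - 47.3
Compute m * f = 26.8 * 250 = 6700.0
Compute log10(6700.0) = 3.826075
Compute 20 * 3.826075 = 76.5215
TL = 76.5215 - 47.3 = 29.22

29.22 dB


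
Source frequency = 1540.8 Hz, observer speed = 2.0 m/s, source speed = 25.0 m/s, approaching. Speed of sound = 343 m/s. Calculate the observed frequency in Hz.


Given values:
  f_s = 1540.8 Hz, v_o = 2.0 m/s, v_s = 25.0 m/s
  Direction: approaching
Formula: f_o = f_s * (c + v_o) / (c - v_s)
Numerator: c + v_o = 343 + 2.0 = 345.0
Denominator: c - v_s = 343 - 25.0 = 318.0
f_o = 1540.8 * 345.0 / 318.0 = 1671.62

1671.62 Hz


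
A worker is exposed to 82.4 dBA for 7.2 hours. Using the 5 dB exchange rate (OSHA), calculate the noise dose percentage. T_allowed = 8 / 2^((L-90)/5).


Given values:
  L = 82.4 dBA, T = 7.2 hours
Formula: T_allowed = 8 / 2^((L - 90) / 5)
Compute exponent: (82.4 - 90) / 5 = -1.52
Compute 2^(-1.52) = 0.348686
T_allowed = 8 / 0.348686 = 22.943278 hours
Dose = (T / T_allowed) * 100
Dose = (7.2 / 22.943278) * 100 = 31.38

31.38 %


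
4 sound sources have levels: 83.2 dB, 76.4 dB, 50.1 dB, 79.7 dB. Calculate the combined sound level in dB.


Formula: L_total = 10 * log10( sum(10^(Li/10)) )
  Source 1: 10^(83.2/10) = 208929613.0854
  Source 2: 10^(76.4/10) = 43651583.224
  Source 3: 10^(50.1/10) = 102329.2992
  Source 4: 10^(79.7/10) = 93325430.0797
Sum of linear values = 346008955.6883
L_total = 10 * log10(346008955.6883) = 85.39

85.39 dB


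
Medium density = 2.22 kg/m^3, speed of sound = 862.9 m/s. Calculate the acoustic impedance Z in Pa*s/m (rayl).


Given values:
  rho = 2.22 kg/m^3
  c = 862.9 m/s
Formula: Z = rho * c
Z = 2.22 * 862.9
Z = 1915.64

1915.64 rayl


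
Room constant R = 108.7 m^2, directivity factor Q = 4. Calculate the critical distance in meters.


Given values:
  R = 108.7 m^2, Q = 4
Formula: d_c = 0.141 * sqrt(Q * R)
Compute Q * R = 4 * 108.7 = 434.8
Compute sqrt(434.8) = 20.8519
d_c = 0.141 * 20.8519 = 2.94

2.94 m


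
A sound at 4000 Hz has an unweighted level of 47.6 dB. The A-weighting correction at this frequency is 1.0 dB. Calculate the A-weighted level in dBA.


Given values:
  SPL = 47.6 dB
  A-weighting at 4000 Hz = 1.0 dB
Formula: L_A = SPL + A_weight
L_A = 47.6 + (1.0)
L_A = 48.6

48.6 dBA


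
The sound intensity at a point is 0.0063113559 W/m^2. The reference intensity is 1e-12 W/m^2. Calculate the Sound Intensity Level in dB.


Given values:
  I = 0.0063113559 W/m^2
  I_ref = 1e-12 W/m^2
Formula: SIL = 10 * log10(I / I_ref)
Compute ratio: I / I_ref = 6311355900
Compute log10: log10(6311355900) = 9.800123
Multiply: SIL = 10 * 9.800123 = 98.0

98.0 dB


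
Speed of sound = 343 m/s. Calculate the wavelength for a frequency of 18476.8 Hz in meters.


Given values:
  c = 343 m/s, f = 18476.8 Hz
Formula: lambda = c / f
lambda = 343 / 18476.8
lambda = 0.0186

0.0186 m


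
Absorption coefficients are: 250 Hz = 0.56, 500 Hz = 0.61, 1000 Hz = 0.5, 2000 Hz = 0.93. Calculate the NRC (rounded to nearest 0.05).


Given values:
  a_250 = 0.56, a_500 = 0.61
  a_1000 = 0.5, a_2000 = 0.93
Formula: NRC = (a250 + a500 + a1000 + a2000) / 4
Sum = 0.56 + 0.61 + 0.5 + 0.93 = 2.6
NRC = 2.6 / 4 = 0.65
Rounded to nearest 0.05: 0.65

0.65


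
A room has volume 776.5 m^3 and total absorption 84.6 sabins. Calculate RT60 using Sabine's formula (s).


Given values:
  V = 776.5 m^3
  A = 84.6 sabins
Formula: RT60 = 0.161 * V / A
Numerator: 0.161 * 776.5 = 125.0165
RT60 = 125.0165 / 84.6 = 1.478

1.478 s


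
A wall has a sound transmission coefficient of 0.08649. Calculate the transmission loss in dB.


Given values:
  tau = 0.08649
Formula: TL = 10 * log10(1 / tau)
Compute 1 / tau = 1 / 0.08649 = 11.562
Compute log10(11.562) = 1.063033
TL = 10 * 1.063033 = 10.63

10.63 dB


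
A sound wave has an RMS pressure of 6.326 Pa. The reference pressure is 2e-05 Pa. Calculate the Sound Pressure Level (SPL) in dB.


Given values:
  p = 6.326 Pa
  p_ref = 2e-05 Pa
Formula: SPL = 20 * log10(p / p_ref)
Compute ratio: p / p_ref = 6.326 / 2e-05 = 316300
Compute log10: log10(316300) = 5.500099
Multiply: SPL = 20 * 5.500099 = 110.0

110.0 dB


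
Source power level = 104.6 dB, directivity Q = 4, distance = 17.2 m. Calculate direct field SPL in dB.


Given values:
  Lw = 104.6 dB, Q = 4, r = 17.2 m
Formula: SPL = Lw + 10 * log10(Q / (4 * pi * r^2))
Compute 4 * pi * r^2 = 4 * pi * 17.2^2 = 3717.6351
Compute Q / denom = 4 / 3717.6351 = 0.00107595
Compute 10 * log10(0.00107595) = -29.6821
SPL = 104.6 + (-29.6821) = 74.92

74.92 dB


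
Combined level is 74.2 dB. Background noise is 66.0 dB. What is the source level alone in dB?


Given values:
  L_total = 74.2 dB, L_bg = 66.0 dB
Formula: L_source = 10 * log10(10^(L_total/10) - 10^(L_bg/10))
Convert to linear:
  10^(74.2/10) = 26302679.919
  10^(66.0/10) = 3981071.7055
Difference: 26302679.919 - 3981071.7055 = 22321608.2135
L_source = 10 * log10(22321608.2135) = 73.49

73.49 dB


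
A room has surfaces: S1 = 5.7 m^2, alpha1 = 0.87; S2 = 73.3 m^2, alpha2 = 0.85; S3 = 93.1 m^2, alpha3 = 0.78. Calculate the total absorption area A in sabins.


Given surfaces:
  Surface 1: 5.7 * 0.87 = 4.959
  Surface 2: 73.3 * 0.85 = 62.305
  Surface 3: 93.1 * 0.78 = 72.618
Formula: A = sum(Si * alpha_i)
A = 4.959 + 62.305 + 72.618
A = 139.88

139.88 sabins


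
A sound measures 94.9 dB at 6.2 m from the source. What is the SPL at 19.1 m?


Given values:
  SPL1 = 94.9 dB, r1 = 6.2 m, r2 = 19.1 m
Formula: SPL2 = SPL1 - 20 * log10(r2 / r1)
Compute ratio: r2 / r1 = 19.1 / 6.2 = 3.0806
Compute log10: log10(3.0806) = 0.488635
Compute drop: 20 * 0.488635 = 9.7727
SPL2 = 94.9 - 9.7727 = 85.13

85.13 dB


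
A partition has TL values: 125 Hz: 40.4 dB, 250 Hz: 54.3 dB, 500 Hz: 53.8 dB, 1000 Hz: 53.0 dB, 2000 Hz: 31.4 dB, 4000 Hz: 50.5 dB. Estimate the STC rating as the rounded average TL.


Given TL values at each frequency:
  125 Hz: 40.4 dB
  250 Hz: 54.3 dB
  500 Hz: 53.8 dB
  1000 Hz: 53.0 dB
  2000 Hz: 31.4 dB
  4000 Hz: 50.5 dB
Formula: STC ~ round(average of TL values)
Sum = 40.4 + 54.3 + 53.8 + 53.0 + 31.4 + 50.5 = 283.4
Average = 283.4 / 6 = 47.23
Rounded: 47

47


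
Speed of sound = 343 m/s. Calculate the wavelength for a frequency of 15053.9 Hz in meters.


Given values:
  c = 343 m/s, f = 15053.9 Hz
Formula: lambda = c / f
lambda = 343 / 15053.9
lambda = 0.0228

0.0228 m


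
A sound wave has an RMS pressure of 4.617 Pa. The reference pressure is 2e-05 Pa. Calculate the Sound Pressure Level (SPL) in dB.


Given values:
  p = 4.617 Pa
  p_ref = 2e-05 Pa
Formula: SPL = 20 * log10(p / p_ref)
Compute ratio: p / p_ref = 4.617 / 2e-05 = 230850
Compute log10: log10(230850) = 5.36333
Multiply: SPL = 20 * 5.36333 = 107.27

107.27 dB


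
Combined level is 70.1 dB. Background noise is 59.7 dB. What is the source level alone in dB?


Given values:
  L_total = 70.1 dB, L_bg = 59.7 dB
Formula: L_source = 10 * log10(10^(L_total/10) - 10^(L_bg/10))
Convert to linear:
  10^(70.1/10) = 10232929.9228
  10^(59.7/10) = 933254.3008
Difference: 10232929.9228 - 933254.3008 = 9299675.622
L_source = 10 * log10(9299675.622) = 69.68

69.68 dB


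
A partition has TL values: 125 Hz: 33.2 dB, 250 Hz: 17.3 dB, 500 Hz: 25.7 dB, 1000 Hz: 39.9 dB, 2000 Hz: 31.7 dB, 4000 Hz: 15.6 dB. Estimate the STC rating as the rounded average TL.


Given TL values at each frequency:
  125 Hz: 33.2 dB
  250 Hz: 17.3 dB
  500 Hz: 25.7 dB
  1000 Hz: 39.9 dB
  2000 Hz: 31.7 dB
  4000 Hz: 15.6 dB
Formula: STC ~ round(average of TL values)
Sum = 33.2 + 17.3 + 25.7 + 39.9 + 31.7 + 15.6 = 163.4
Average = 163.4 / 6 = 27.23
Rounded: 27

27


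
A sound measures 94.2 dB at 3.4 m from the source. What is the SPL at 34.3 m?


Given values:
  SPL1 = 94.2 dB, r1 = 3.4 m, r2 = 34.3 m
Formula: SPL2 = SPL1 - 20 * log10(r2 / r1)
Compute ratio: r2 / r1 = 34.3 / 3.4 = 10.0882
Compute log10: log10(10.0882) = 1.003814
Compute drop: 20 * 1.003814 = 20.0763
SPL2 = 94.2 - 20.0763 = 74.12

74.12 dB


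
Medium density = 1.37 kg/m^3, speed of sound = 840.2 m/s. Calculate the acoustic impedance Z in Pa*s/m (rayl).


Given values:
  rho = 1.37 kg/m^3
  c = 840.2 m/s
Formula: Z = rho * c
Z = 1.37 * 840.2
Z = 1151.07

1151.07 rayl


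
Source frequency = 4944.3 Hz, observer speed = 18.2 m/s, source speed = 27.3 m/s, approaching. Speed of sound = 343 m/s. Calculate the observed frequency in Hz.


Given values:
  f_s = 4944.3 Hz, v_o = 18.2 m/s, v_s = 27.3 m/s
  Direction: approaching
Formula: f_o = f_s * (c + v_o) / (c - v_s)
Numerator: c + v_o = 343 + 18.2 = 361.2
Denominator: c - v_s = 343 - 27.3 = 315.7
f_o = 4944.3 * 361.2 / 315.7 = 5656.89

5656.89 Hz


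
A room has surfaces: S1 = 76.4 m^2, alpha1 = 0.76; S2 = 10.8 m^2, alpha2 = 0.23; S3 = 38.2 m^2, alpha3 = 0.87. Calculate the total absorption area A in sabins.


Given surfaces:
  Surface 1: 76.4 * 0.76 = 58.064
  Surface 2: 10.8 * 0.23 = 2.484
  Surface 3: 38.2 * 0.87 = 33.234
Formula: A = sum(Si * alpha_i)
A = 58.064 + 2.484 + 33.234
A = 93.78

93.78 sabins


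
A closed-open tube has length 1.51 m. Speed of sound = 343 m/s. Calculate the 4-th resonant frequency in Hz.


Given values:
  Tube type: closed-open, L = 1.51 m, c = 343 m/s, n = 4
Formula: f_n = (2n - 1) * c / (4 * L)
Compute 2n - 1 = 2*4 - 1 = 7
Compute 4 * L = 4 * 1.51 = 6.04
f = 7 * 343 / 6.04
f = 397.52

397.52 Hz


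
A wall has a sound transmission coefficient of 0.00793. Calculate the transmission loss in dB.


Given values:
  tau = 0.00793
Formula: TL = 10 * log10(1 / tau)
Compute 1 / tau = 1 / 0.00793 = 126.1034
Compute log10(126.1034) = 2.100727
TL = 10 * 2.100727 = 21.01

21.01 dB


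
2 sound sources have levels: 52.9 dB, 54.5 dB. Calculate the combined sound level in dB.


Formula: L_total = 10 * log10( sum(10^(Li/10)) )
  Source 1: 10^(52.9/10) = 194984.46
  Source 2: 10^(54.5/10) = 281838.2931
Sum of linear values = 476822.7531
L_total = 10 * log10(476822.7531) = 56.78

56.78 dB


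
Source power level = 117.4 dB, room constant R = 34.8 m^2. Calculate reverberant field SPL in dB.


Given values:
  Lw = 117.4 dB, R = 34.8 m^2
Formula: SPL = Lw + 10 * log10(4 / R)
Compute 4 / R = 4 / 34.8 = 0.114943
Compute 10 * log10(0.114943) = -9.3952
SPL = 117.4 + (-9.3952) = 108.0

108.0 dB


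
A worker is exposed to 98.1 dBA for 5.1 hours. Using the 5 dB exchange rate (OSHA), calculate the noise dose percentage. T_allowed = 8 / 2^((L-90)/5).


Given values:
  L = 98.1 dBA, T = 5.1 hours
Formula: T_allowed = 8 / 2^((L - 90) / 5)
Compute exponent: (98.1 - 90) / 5 = 1.62
Compute 2^(1.62) = 3.07375
T_allowed = 8 / 3.07375 = 2.602684 hours
Dose = (T / T_allowed) * 100
Dose = (5.1 / 2.602684) * 100 = 195.95

195.95 %


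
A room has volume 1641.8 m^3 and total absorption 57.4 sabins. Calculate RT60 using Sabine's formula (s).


Given values:
  V = 1641.8 m^3
  A = 57.4 sabins
Formula: RT60 = 0.161 * V / A
Numerator: 0.161 * 1641.8 = 264.3298
RT60 = 264.3298 / 57.4 = 4.605

4.605 s
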